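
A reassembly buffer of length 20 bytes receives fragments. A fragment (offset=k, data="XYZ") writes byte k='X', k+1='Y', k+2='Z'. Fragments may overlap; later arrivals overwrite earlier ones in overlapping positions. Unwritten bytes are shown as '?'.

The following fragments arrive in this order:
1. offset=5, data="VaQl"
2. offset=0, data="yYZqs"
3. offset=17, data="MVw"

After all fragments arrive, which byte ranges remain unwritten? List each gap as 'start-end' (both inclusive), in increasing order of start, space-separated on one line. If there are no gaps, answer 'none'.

Answer: 9-16

Derivation:
Fragment 1: offset=5 len=4
Fragment 2: offset=0 len=5
Fragment 3: offset=17 len=3
Gaps: 9-16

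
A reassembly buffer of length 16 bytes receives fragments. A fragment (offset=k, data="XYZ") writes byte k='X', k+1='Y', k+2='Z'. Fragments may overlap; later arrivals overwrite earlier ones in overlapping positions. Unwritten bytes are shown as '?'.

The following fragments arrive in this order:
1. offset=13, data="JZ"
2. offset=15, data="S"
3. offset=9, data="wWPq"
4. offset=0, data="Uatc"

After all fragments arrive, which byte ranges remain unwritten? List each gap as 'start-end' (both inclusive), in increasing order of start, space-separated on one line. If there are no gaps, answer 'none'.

Fragment 1: offset=13 len=2
Fragment 2: offset=15 len=1
Fragment 3: offset=9 len=4
Fragment 4: offset=0 len=4
Gaps: 4-8

Answer: 4-8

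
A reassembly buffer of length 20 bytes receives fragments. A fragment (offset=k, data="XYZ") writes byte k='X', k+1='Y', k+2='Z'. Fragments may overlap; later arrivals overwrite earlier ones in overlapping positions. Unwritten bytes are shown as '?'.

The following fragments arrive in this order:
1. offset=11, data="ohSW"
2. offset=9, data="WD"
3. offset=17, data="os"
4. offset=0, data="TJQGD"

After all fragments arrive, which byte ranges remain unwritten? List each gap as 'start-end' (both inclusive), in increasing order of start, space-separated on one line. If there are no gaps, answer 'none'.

Answer: 5-8 15-16 19-19

Derivation:
Fragment 1: offset=11 len=4
Fragment 2: offset=9 len=2
Fragment 3: offset=17 len=2
Fragment 4: offset=0 len=5
Gaps: 5-8 15-16 19-19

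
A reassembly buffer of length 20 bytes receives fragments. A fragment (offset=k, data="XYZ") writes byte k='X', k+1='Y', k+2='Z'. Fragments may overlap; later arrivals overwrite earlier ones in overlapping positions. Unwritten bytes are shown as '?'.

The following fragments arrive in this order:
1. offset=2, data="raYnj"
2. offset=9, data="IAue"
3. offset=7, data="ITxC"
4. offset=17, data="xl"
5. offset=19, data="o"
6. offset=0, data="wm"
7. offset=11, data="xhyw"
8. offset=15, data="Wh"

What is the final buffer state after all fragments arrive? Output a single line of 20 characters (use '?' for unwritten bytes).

Answer: wmraYnjITxCxhywWhxlo

Derivation:
Fragment 1: offset=2 data="raYnj" -> buffer=??raYnj?????????????
Fragment 2: offset=9 data="IAue" -> buffer=??raYnj??IAue???????
Fragment 3: offset=7 data="ITxC" -> buffer=??raYnjITxCue???????
Fragment 4: offset=17 data="xl" -> buffer=??raYnjITxCue????xl?
Fragment 5: offset=19 data="o" -> buffer=??raYnjITxCue????xlo
Fragment 6: offset=0 data="wm" -> buffer=wmraYnjITxCue????xlo
Fragment 7: offset=11 data="xhyw" -> buffer=wmraYnjITxCxhyw??xlo
Fragment 8: offset=15 data="Wh" -> buffer=wmraYnjITxCxhywWhxlo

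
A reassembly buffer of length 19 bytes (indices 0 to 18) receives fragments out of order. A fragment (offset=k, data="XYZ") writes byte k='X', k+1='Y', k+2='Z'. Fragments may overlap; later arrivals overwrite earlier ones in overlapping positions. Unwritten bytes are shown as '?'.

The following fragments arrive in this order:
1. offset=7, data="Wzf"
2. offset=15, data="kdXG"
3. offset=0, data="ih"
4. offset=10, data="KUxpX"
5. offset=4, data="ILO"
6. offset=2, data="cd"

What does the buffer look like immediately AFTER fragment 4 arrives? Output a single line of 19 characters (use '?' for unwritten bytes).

Answer: ih?????WzfKUxpXkdXG

Derivation:
Fragment 1: offset=7 data="Wzf" -> buffer=???????Wzf?????????
Fragment 2: offset=15 data="kdXG" -> buffer=???????Wzf?????kdXG
Fragment 3: offset=0 data="ih" -> buffer=ih?????Wzf?????kdXG
Fragment 4: offset=10 data="KUxpX" -> buffer=ih?????WzfKUxpXkdXG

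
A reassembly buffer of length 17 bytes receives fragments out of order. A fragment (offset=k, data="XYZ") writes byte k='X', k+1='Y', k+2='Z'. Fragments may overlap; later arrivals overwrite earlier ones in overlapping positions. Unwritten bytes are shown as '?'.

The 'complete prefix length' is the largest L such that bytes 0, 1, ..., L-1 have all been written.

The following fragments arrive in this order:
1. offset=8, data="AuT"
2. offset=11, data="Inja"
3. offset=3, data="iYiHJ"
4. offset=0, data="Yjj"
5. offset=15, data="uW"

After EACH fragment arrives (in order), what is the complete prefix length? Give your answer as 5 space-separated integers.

Fragment 1: offset=8 data="AuT" -> buffer=????????AuT?????? -> prefix_len=0
Fragment 2: offset=11 data="Inja" -> buffer=????????AuTInja?? -> prefix_len=0
Fragment 3: offset=3 data="iYiHJ" -> buffer=???iYiHJAuTInja?? -> prefix_len=0
Fragment 4: offset=0 data="Yjj" -> buffer=YjjiYiHJAuTInja?? -> prefix_len=15
Fragment 5: offset=15 data="uW" -> buffer=YjjiYiHJAuTInjauW -> prefix_len=17

Answer: 0 0 0 15 17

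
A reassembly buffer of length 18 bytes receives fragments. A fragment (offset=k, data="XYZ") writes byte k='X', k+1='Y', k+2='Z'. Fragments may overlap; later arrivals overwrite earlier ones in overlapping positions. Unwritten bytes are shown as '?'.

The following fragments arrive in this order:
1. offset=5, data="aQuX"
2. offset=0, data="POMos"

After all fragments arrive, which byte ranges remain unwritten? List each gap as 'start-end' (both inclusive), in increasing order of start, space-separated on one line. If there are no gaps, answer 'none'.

Answer: 9-17

Derivation:
Fragment 1: offset=5 len=4
Fragment 2: offset=0 len=5
Gaps: 9-17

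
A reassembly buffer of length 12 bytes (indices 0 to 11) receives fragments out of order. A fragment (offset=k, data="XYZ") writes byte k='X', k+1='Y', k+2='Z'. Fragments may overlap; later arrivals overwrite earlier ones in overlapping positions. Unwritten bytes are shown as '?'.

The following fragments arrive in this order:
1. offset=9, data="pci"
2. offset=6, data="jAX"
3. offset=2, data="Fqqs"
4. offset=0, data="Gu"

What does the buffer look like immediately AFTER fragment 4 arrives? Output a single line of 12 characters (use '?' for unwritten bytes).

Fragment 1: offset=9 data="pci" -> buffer=?????????pci
Fragment 2: offset=6 data="jAX" -> buffer=??????jAXpci
Fragment 3: offset=2 data="Fqqs" -> buffer=??FqqsjAXpci
Fragment 4: offset=0 data="Gu" -> buffer=GuFqqsjAXpci

Answer: GuFqqsjAXpci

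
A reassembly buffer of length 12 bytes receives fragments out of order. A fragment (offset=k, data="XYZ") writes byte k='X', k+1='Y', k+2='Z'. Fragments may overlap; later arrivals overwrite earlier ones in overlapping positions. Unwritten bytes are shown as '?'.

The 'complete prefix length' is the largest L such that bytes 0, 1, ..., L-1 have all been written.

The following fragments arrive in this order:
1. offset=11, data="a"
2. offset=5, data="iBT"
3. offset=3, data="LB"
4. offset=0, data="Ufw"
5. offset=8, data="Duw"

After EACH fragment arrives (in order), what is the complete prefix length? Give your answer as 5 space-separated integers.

Fragment 1: offset=11 data="a" -> buffer=???????????a -> prefix_len=0
Fragment 2: offset=5 data="iBT" -> buffer=?????iBT???a -> prefix_len=0
Fragment 3: offset=3 data="LB" -> buffer=???LBiBT???a -> prefix_len=0
Fragment 4: offset=0 data="Ufw" -> buffer=UfwLBiBT???a -> prefix_len=8
Fragment 5: offset=8 data="Duw" -> buffer=UfwLBiBTDuwa -> prefix_len=12

Answer: 0 0 0 8 12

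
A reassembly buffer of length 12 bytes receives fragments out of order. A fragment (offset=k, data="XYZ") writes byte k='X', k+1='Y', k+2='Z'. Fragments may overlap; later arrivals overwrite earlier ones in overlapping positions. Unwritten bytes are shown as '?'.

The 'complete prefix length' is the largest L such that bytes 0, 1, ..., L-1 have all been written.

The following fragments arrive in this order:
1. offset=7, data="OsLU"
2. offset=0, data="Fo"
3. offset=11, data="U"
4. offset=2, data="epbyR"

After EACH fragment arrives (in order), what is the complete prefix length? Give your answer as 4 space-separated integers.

Fragment 1: offset=7 data="OsLU" -> buffer=???????OsLU? -> prefix_len=0
Fragment 2: offset=0 data="Fo" -> buffer=Fo?????OsLU? -> prefix_len=2
Fragment 3: offset=11 data="U" -> buffer=Fo?????OsLUU -> prefix_len=2
Fragment 4: offset=2 data="epbyR" -> buffer=FoepbyROsLUU -> prefix_len=12

Answer: 0 2 2 12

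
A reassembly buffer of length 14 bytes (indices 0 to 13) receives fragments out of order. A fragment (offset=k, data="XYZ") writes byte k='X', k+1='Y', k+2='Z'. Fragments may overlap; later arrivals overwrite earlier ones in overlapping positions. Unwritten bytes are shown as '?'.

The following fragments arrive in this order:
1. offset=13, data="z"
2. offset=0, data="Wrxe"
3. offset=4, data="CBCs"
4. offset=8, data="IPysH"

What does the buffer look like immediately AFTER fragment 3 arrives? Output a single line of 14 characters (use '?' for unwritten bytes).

Fragment 1: offset=13 data="z" -> buffer=?????????????z
Fragment 2: offset=0 data="Wrxe" -> buffer=Wrxe?????????z
Fragment 3: offset=4 data="CBCs" -> buffer=WrxeCBCs?????z

Answer: WrxeCBCs?????z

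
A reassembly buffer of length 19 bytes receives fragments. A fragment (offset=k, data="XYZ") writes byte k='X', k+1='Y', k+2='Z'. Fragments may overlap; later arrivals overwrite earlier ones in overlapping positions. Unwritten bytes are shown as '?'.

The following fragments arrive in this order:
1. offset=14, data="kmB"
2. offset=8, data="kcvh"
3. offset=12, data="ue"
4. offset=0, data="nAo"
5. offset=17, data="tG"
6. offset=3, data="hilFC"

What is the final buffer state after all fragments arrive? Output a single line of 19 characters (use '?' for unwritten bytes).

Fragment 1: offset=14 data="kmB" -> buffer=??????????????kmB??
Fragment 2: offset=8 data="kcvh" -> buffer=????????kcvh??kmB??
Fragment 3: offset=12 data="ue" -> buffer=????????kcvhuekmB??
Fragment 4: offset=0 data="nAo" -> buffer=nAo?????kcvhuekmB??
Fragment 5: offset=17 data="tG" -> buffer=nAo?????kcvhuekmBtG
Fragment 6: offset=3 data="hilFC" -> buffer=nAohilFCkcvhuekmBtG

Answer: nAohilFCkcvhuekmBtG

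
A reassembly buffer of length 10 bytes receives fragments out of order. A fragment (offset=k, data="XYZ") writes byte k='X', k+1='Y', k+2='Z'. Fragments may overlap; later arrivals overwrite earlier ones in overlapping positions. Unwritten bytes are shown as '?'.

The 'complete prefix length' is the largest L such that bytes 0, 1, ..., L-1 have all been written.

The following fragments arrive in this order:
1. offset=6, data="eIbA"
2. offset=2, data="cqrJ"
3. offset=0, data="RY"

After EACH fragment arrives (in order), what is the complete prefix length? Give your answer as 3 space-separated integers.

Fragment 1: offset=6 data="eIbA" -> buffer=??????eIbA -> prefix_len=0
Fragment 2: offset=2 data="cqrJ" -> buffer=??cqrJeIbA -> prefix_len=0
Fragment 3: offset=0 data="RY" -> buffer=RYcqrJeIbA -> prefix_len=10

Answer: 0 0 10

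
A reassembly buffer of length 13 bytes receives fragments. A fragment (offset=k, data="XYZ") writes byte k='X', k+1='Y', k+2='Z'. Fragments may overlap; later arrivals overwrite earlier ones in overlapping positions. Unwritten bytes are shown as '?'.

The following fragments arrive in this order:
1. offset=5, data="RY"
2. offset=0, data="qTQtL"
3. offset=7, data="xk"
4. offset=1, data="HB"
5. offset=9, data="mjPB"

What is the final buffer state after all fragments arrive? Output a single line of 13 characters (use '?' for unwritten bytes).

Fragment 1: offset=5 data="RY" -> buffer=?????RY??????
Fragment 2: offset=0 data="qTQtL" -> buffer=qTQtLRY??????
Fragment 3: offset=7 data="xk" -> buffer=qTQtLRYxk????
Fragment 4: offset=1 data="HB" -> buffer=qHBtLRYxk????
Fragment 5: offset=9 data="mjPB" -> buffer=qHBtLRYxkmjPB

Answer: qHBtLRYxkmjPB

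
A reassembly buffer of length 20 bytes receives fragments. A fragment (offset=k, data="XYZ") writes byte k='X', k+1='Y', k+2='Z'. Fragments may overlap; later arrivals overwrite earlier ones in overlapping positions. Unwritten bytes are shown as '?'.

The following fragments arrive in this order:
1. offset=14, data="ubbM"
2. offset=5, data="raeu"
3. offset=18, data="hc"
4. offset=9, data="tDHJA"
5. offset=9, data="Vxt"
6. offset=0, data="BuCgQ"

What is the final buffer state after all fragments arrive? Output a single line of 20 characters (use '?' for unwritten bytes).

Answer: BuCgQraeuVxtJAubbMhc

Derivation:
Fragment 1: offset=14 data="ubbM" -> buffer=??????????????ubbM??
Fragment 2: offset=5 data="raeu" -> buffer=?????raeu?????ubbM??
Fragment 3: offset=18 data="hc" -> buffer=?????raeu?????ubbMhc
Fragment 4: offset=9 data="tDHJA" -> buffer=?????raeutDHJAubbMhc
Fragment 5: offset=9 data="Vxt" -> buffer=?????raeuVxtJAubbMhc
Fragment 6: offset=0 data="BuCgQ" -> buffer=BuCgQraeuVxtJAubbMhc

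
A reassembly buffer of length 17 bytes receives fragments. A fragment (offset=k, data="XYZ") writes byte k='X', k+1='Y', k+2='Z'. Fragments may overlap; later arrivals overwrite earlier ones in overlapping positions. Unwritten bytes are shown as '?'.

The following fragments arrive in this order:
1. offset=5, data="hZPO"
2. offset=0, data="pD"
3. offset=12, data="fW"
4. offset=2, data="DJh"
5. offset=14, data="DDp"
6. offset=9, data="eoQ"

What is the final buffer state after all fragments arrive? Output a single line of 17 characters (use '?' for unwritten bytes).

Fragment 1: offset=5 data="hZPO" -> buffer=?????hZPO????????
Fragment 2: offset=0 data="pD" -> buffer=pD???hZPO????????
Fragment 3: offset=12 data="fW" -> buffer=pD???hZPO???fW???
Fragment 4: offset=2 data="DJh" -> buffer=pDDJhhZPO???fW???
Fragment 5: offset=14 data="DDp" -> buffer=pDDJhhZPO???fWDDp
Fragment 6: offset=9 data="eoQ" -> buffer=pDDJhhZPOeoQfWDDp

Answer: pDDJhhZPOeoQfWDDp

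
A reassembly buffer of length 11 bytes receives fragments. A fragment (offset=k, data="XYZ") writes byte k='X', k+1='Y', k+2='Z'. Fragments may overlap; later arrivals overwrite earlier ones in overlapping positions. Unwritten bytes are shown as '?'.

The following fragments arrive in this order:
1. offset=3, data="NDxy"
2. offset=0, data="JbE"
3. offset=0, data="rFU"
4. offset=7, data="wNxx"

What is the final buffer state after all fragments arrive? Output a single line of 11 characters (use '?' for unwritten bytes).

Answer: rFUNDxywNxx

Derivation:
Fragment 1: offset=3 data="NDxy" -> buffer=???NDxy????
Fragment 2: offset=0 data="JbE" -> buffer=JbENDxy????
Fragment 3: offset=0 data="rFU" -> buffer=rFUNDxy????
Fragment 4: offset=7 data="wNxx" -> buffer=rFUNDxywNxx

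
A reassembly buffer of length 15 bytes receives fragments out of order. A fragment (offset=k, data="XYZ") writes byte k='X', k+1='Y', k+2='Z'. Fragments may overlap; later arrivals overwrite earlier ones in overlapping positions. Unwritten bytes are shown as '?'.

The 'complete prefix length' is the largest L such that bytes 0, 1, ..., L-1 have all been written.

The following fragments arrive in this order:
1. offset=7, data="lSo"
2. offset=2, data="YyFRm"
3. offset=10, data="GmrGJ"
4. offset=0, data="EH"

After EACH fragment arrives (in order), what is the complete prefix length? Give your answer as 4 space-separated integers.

Answer: 0 0 0 15

Derivation:
Fragment 1: offset=7 data="lSo" -> buffer=???????lSo????? -> prefix_len=0
Fragment 2: offset=2 data="YyFRm" -> buffer=??YyFRmlSo????? -> prefix_len=0
Fragment 3: offset=10 data="GmrGJ" -> buffer=??YyFRmlSoGmrGJ -> prefix_len=0
Fragment 4: offset=0 data="EH" -> buffer=EHYyFRmlSoGmrGJ -> prefix_len=15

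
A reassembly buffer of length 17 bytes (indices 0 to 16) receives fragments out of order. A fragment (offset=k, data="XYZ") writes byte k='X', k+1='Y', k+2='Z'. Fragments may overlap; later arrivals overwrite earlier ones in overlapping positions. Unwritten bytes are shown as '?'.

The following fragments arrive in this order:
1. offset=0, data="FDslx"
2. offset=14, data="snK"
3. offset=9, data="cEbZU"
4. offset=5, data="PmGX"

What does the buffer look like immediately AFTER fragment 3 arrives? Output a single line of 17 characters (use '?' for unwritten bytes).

Fragment 1: offset=0 data="FDslx" -> buffer=FDslx????????????
Fragment 2: offset=14 data="snK" -> buffer=FDslx?????????snK
Fragment 3: offset=9 data="cEbZU" -> buffer=FDslx????cEbZUsnK

Answer: FDslx????cEbZUsnK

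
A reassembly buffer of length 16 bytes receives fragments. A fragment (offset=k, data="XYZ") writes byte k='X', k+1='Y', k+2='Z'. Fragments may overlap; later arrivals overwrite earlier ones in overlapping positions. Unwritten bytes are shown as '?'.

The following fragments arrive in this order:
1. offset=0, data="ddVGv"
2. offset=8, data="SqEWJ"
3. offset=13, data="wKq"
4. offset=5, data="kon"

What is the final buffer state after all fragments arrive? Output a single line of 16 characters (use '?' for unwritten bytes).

Fragment 1: offset=0 data="ddVGv" -> buffer=ddVGv???????????
Fragment 2: offset=8 data="SqEWJ" -> buffer=ddVGv???SqEWJ???
Fragment 3: offset=13 data="wKq" -> buffer=ddVGv???SqEWJwKq
Fragment 4: offset=5 data="kon" -> buffer=ddVGvkonSqEWJwKq

Answer: ddVGvkonSqEWJwKq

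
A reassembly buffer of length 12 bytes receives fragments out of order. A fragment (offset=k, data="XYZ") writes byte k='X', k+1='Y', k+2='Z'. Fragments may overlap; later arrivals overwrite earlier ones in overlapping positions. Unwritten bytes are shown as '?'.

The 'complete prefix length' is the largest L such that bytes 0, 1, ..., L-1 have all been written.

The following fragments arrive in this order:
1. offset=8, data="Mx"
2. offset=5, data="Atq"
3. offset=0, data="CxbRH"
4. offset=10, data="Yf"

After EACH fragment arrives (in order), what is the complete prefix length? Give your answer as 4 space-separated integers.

Fragment 1: offset=8 data="Mx" -> buffer=????????Mx?? -> prefix_len=0
Fragment 2: offset=5 data="Atq" -> buffer=?????AtqMx?? -> prefix_len=0
Fragment 3: offset=0 data="CxbRH" -> buffer=CxbRHAtqMx?? -> prefix_len=10
Fragment 4: offset=10 data="Yf" -> buffer=CxbRHAtqMxYf -> prefix_len=12

Answer: 0 0 10 12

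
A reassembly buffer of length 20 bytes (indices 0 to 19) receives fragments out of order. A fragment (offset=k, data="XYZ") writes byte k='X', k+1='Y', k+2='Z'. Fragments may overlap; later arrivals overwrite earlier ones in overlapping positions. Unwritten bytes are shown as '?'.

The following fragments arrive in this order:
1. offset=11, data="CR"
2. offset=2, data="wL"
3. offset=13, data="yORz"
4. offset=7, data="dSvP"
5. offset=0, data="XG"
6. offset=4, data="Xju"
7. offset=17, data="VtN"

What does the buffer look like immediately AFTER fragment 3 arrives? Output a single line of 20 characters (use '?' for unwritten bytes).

Answer: ??wL???????CRyORz???

Derivation:
Fragment 1: offset=11 data="CR" -> buffer=???????????CR???????
Fragment 2: offset=2 data="wL" -> buffer=??wL???????CR???????
Fragment 3: offset=13 data="yORz" -> buffer=??wL???????CRyORz???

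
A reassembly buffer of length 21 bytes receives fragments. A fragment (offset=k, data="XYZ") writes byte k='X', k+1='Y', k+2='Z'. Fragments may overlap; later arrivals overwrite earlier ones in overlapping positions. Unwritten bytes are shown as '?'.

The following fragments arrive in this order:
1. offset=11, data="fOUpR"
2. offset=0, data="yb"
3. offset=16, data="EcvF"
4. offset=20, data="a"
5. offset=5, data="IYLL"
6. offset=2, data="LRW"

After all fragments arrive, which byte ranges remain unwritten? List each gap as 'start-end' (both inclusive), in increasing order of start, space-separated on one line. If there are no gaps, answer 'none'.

Fragment 1: offset=11 len=5
Fragment 2: offset=0 len=2
Fragment 3: offset=16 len=4
Fragment 4: offset=20 len=1
Fragment 5: offset=5 len=4
Fragment 6: offset=2 len=3
Gaps: 9-10

Answer: 9-10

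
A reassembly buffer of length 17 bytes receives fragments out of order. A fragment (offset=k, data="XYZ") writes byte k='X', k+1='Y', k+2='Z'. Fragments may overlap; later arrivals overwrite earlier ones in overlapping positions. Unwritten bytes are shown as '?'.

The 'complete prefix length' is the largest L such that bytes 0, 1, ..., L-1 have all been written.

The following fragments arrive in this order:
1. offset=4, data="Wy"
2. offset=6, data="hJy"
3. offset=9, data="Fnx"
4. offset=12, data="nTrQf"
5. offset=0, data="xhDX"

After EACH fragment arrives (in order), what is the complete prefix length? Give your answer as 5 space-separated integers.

Fragment 1: offset=4 data="Wy" -> buffer=????Wy??????????? -> prefix_len=0
Fragment 2: offset=6 data="hJy" -> buffer=????WyhJy???????? -> prefix_len=0
Fragment 3: offset=9 data="Fnx" -> buffer=????WyhJyFnx????? -> prefix_len=0
Fragment 4: offset=12 data="nTrQf" -> buffer=????WyhJyFnxnTrQf -> prefix_len=0
Fragment 5: offset=0 data="xhDX" -> buffer=xhDXWyhJyFnxnTrQf -> prefix_len=17

Answer: 0 0 0 0 17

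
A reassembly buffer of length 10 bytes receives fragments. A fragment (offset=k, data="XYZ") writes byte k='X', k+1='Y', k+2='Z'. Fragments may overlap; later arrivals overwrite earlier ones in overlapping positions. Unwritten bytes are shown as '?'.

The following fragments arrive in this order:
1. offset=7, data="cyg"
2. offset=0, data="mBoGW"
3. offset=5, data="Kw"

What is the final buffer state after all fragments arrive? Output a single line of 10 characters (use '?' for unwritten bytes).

Answer: mBoGWKwcyg

Derivation:
Fragment 1: offset=7 data="cyg" -> buffer=???????cyg
Fragment 2: offset=0 data="mBoGW" -> buffer=mBoGW??cyg
Fragment 3: offset=5 data="Kw" -> buffer=mBoGWKwcyg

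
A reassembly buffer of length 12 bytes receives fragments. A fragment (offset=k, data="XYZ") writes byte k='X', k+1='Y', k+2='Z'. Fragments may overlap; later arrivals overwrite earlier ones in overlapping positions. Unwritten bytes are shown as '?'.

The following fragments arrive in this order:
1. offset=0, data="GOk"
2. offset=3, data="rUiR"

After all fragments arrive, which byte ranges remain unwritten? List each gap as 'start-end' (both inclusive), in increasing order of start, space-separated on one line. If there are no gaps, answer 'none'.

Answer: 7-11

Derivation:
Fragment 1: offset=0 len=3
Fragment 2: offset=3 len=4
Gaps: 7-11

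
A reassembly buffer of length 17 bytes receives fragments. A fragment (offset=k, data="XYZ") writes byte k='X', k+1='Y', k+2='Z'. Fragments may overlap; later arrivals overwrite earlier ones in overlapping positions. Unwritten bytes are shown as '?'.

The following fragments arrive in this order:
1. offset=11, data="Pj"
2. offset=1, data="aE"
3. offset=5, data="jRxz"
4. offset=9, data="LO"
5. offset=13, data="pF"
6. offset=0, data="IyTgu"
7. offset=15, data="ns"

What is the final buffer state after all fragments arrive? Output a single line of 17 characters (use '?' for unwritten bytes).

Answer: IyTgujRxzLOPjpFns

Derivation:
Fragment 1: offset=11 data="Pj" -> buffer=???????????Pj????
Fragment 2: offset=1 data="aE" -> buffer=?aE????????Pj????
Fragment 3: offset=5 data="jRxz" -> buffer=?aE??jRxz??Pj????
Fragment 4: offset=9 data="LO" -> buffer=?aE??jRxzLOPj????
Fragment 5: offset=13 data="pF" -> buffer=?aE??jRxzLOPjpF??
Fragment 6: offset=0 data="IyTgu" -> buffer=IyTgujRxzLOPjpF??
Fragment 7: offset=15 data="ns" -> buffer=IyTgujRxzLOPjpFns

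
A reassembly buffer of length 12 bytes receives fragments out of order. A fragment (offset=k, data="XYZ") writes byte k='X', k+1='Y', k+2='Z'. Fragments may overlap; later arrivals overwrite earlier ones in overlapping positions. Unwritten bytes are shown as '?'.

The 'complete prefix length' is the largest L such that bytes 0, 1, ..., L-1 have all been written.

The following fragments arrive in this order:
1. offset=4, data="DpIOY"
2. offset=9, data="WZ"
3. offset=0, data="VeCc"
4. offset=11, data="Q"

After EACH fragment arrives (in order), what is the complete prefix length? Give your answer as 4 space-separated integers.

Fragment 1: offset=4 data="DpIOY" -> buffer=????DpIOY??? -> prefix_len=0
Fragment 2: offset=9 data="WZ" -> buffer=????DpIOYWZ? -> prefix_len=0
Fragment 3: offset=0 data="VeCc" -> buffer=VeCcDpIOYWZ? -> prefix_len=11
Fragment 4: offset=11 data="Q" -> buffer=VeCcDpIOYWZQ -> prefix_len=12

Answer: 0 0 11 12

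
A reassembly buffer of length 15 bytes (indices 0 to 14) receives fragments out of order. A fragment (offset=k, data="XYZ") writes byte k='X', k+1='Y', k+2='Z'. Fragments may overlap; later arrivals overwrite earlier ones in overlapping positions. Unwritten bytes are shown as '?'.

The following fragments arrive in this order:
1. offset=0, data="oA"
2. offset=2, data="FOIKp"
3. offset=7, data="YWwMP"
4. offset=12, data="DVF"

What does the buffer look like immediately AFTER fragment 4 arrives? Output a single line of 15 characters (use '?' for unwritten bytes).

Fragment 1: offset=0 data="oA" -> buffer=oA?????????????
Fragment 2: offset=2 data="FOIKp" -> buffer=oAFOIKp????????
Fragment 3: offset=7 data="YWwMP" -> buffer=oAFOIKpYWwMP???
Fragment 4: offset=12 data="DVF" -> buffer=oAFOIKpYWwMPDVF

Answer: oAFOIKpYWwMPDVF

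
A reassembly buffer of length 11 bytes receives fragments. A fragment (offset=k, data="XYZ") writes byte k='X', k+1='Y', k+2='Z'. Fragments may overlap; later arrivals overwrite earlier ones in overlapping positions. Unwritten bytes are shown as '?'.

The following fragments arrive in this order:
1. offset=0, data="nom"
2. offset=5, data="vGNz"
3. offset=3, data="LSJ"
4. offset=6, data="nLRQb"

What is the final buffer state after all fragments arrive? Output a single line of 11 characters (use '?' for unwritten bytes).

Fragment 1: offset=0 data="nom" -> buffer=nom????????
Fragment 2: offset=5 data="vGNz" -> buffer=nom??vGNz??
Fragment 3: offset=3 data="LSJ" -> buffer=nomLSJGNz??
Fragment 4: offset=6 data="nLRQb" -> buffer=nomLSJnLRQb

Answer: nomLSJnLRQb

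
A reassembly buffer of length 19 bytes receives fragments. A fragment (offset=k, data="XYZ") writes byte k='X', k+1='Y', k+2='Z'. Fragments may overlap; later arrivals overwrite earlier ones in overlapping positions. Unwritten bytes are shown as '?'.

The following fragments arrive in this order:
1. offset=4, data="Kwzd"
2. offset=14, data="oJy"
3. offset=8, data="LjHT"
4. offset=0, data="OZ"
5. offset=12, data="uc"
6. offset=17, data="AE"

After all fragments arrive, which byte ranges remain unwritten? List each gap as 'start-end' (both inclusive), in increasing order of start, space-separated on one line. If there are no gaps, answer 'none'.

Answer: 2-3

Derivation:
Fragment 1: offset=4 len=4
Fragment 2: offset=14 len=3
Fragment 3: offset=8 len=4
Fragment 4: offset=0 len=2
Fragment 5: offset=12 len=2
Fragment 6: offset=17 len=2
Gaps: 2-3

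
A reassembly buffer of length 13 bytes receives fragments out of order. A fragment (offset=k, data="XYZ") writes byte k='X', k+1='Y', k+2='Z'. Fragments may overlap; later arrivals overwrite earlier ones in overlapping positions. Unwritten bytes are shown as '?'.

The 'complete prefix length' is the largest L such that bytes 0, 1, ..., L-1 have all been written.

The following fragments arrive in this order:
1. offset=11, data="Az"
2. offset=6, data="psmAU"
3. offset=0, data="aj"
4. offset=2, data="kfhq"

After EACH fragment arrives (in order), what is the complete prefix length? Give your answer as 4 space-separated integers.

Answer: 0 0 2 13

Derivation:
Fragment 1: offset=11 data="Az" -> buffer=???????????Az -> prefix_len=0
Fragment 2: offset=6 data="psmAU" -> buffer=??????psmAUAz -> prefix_len=0
Fragment 3: offset=0 data="aj" -> buffer=aj????psmAUAz -> prefix_len=2
Fragment 4: offset=2 data="kfhq" -> buffer=ajkfhqpsmAUAz -> prefix_len=13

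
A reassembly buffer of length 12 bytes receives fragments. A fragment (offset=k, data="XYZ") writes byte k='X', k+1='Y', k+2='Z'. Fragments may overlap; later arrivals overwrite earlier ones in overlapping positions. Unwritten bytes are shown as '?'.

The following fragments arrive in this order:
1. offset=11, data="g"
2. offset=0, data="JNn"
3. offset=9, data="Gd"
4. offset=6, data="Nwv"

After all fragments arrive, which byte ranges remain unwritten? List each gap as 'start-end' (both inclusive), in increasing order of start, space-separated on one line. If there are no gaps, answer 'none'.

Answer: 3-5

Derivation:
Fragment 1: offset=11 len=1
Fragment 2: offset=0 len=3
Fragment 3: offset=9 len=2
Fragment 4: offset=6 len=3
Gaps: 3-5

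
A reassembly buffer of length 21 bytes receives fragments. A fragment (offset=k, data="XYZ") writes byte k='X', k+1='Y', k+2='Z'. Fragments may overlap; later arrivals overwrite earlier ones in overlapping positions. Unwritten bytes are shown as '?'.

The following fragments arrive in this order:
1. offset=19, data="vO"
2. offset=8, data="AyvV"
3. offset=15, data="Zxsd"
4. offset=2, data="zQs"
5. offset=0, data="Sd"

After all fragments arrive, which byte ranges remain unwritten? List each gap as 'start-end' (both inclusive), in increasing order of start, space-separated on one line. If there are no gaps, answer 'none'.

Fragment 1: offset=19 len=2
Fragment 2: offset=8 len=4
Fragment 3: offset=15 len=4
Fragment 4: offset=2 len=3
Fragment 5: offset=0 len=2
Gaps: 5-7 12-14

Answer: 5-7 12-14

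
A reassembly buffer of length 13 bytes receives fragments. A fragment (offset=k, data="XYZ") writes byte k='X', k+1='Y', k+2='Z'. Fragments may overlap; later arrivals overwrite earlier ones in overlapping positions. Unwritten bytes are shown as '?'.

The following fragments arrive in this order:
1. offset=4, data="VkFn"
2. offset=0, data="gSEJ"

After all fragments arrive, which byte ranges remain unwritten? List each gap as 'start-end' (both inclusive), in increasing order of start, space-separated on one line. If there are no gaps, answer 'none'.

Fragment 1: offset=4 len=4
Fragment 2: offset=0 len=4
Gaps: 8-12

Answer: 8-12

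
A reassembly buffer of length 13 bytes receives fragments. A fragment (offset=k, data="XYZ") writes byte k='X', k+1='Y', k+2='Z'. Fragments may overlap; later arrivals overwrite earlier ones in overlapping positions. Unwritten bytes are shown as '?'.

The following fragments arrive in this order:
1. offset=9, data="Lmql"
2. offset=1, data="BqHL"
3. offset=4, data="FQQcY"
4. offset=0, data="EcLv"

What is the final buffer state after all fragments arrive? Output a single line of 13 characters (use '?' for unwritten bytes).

Fragment 1: offset=9 data="Lmql" -> buffer=?????????Lmql
Fragment 2: offset=1 data="BqHL" -> buffer=?BqHL????Lmql
Fragment 3: offset=4 data="FQQcY" -> buffer=?BqHFQQcYLmql
Fragment 4: offset=0 data="EcLv" -> buffer=EcLvFQQcYLmql

Answer: EcLvFQQcYLmql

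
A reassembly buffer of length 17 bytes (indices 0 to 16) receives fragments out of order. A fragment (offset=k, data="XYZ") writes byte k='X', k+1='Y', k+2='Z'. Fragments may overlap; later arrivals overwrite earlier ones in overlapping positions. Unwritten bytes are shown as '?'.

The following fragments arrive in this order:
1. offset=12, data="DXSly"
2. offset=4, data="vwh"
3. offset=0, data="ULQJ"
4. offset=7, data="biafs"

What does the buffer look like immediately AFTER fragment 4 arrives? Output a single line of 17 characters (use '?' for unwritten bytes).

Answer: ULQJvwhbiafsDXSly

Derivation:
Fragment 1: offset=12 data="DXSly" -> buffer=????????????DXSly
Fragment 2: offset=4 data="vwh" -> buffer=????vwh?????DXSly
Fragment 3: offset=0 data="ULQJ" -> buffer=ULQJvwh?????DXSly
Fragment 4: offset=7 data="biafs" -> buffer=ULQJvwhbiafsDXSly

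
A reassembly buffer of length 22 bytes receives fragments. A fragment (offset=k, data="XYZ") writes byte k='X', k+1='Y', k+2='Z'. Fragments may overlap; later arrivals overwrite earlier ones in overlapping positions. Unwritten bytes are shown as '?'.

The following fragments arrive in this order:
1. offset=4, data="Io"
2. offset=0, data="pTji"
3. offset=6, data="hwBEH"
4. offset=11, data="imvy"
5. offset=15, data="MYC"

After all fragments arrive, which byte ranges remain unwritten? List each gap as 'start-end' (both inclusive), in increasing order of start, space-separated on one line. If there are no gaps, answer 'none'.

Answer: 18-21

Derivation:
Fragment 1: offset=4 len=2
Fragment 2: offset=0 len=4
Fragment 3: offset=6 len=5
Fragment 4: offset=11 len=4
Fragment 5: offset=15 len=3
Gaps: 18-21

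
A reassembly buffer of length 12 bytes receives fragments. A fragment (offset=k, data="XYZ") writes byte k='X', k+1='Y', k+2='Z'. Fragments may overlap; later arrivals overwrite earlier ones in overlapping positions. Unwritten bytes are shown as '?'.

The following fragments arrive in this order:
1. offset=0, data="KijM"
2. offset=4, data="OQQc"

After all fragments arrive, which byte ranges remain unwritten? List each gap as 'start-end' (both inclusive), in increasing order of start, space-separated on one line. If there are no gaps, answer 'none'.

Fragment 1: offset=0 len=4
Fragment 2: offset=4 len=4
Gaps: 8-11

Answer: 8-11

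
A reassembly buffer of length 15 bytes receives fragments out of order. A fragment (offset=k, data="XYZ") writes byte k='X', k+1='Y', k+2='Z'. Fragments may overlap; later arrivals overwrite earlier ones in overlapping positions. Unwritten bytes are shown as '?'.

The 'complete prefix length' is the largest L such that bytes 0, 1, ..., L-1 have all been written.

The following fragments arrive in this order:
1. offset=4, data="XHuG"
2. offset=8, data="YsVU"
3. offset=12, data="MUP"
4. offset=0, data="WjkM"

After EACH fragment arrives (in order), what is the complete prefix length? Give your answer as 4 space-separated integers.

Answer: 0 0 0 15

Derivation:
Fragment 1: offset=4 data="XHuG" -> buffer=????XHuG??????? -> prefix_len=0
Fragment 2: offset=8 data="YsVU" -> buffer=????XHuGYsVU??? -> prefix_len=0
Fragment 3: offset=12 data="MUP" -> buffer=????XHuGYsVUMUP -> prefix_len=0
Fragment 4: offset=0 data="WjkM" -> buffer=WjkMXHuGYsVUMUP -> prefix_len=15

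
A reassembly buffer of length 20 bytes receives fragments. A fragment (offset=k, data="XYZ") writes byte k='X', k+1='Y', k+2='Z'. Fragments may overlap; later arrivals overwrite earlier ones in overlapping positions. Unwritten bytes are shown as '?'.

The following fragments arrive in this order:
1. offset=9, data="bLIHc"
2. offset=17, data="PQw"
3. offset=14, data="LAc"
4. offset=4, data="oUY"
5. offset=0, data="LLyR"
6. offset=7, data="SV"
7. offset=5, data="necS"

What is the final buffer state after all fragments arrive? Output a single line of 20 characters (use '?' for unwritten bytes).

Fragment 1: offset=9 data="bLIHc" -> buffer=?????????bLIHc??????
Fragment 2: offset=17 data="PQw" -> buffer=?????????bLIHc???PQw
Fragment 3: offset=14 data="LAc" -> buffer=?????????bLIHcLAcPQw
Fragment 4: offset=4 data="oUY" -> buffer=????oUY??bLIHcLAcPQw
Fragment 5: offset=0 data="LLyR" -> buffer=LLyRoUY??bLIHcLAcPQw
Fragment 6: offset=7 data="SV" -> buffer=LLyRoUYSVbLIHcLAcPQw
Fragment 7: offset=5 data="necS" -> buffer=LLyRonecSbLIHcLAcPQw

Answer: LLyRonecSbLIHcLAcPQw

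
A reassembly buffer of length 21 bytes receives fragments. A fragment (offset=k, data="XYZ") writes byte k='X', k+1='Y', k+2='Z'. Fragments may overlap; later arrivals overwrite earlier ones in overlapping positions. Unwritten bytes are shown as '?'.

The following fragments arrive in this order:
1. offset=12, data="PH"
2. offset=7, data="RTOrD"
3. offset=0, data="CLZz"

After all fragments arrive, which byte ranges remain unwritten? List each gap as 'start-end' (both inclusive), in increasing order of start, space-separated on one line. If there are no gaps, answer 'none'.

Answer: 4-6 14-20

Derivation:
Fragment 1: offset=12 len=2
Fragment 2: offset=7 len=5
Fragment 3: offset=0 len=4
Gaps: 4-6 14-20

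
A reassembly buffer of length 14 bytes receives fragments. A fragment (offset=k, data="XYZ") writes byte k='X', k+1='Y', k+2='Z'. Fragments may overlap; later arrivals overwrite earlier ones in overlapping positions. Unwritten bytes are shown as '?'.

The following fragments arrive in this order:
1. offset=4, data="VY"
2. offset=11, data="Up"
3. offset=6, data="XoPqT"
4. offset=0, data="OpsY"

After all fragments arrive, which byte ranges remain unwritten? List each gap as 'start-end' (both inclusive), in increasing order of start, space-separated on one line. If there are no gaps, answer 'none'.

Answer: 13-13

Derivation:
Fragment 1: offset=4 len=2
Fragment 2: offset=11 len=2
Fragment 3: offset=6 len=5
Fragment 4: offset=0 len=4
Gaps: 13-13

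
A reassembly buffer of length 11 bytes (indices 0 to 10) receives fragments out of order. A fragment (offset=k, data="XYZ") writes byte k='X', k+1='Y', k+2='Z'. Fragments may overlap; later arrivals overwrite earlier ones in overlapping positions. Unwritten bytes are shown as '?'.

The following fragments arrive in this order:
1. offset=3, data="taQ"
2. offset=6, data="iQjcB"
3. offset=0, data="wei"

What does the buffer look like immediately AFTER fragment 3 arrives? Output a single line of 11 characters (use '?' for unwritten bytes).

Fragment 1: offset=3 data="taQ" -> buffer=???taQ?????
Fragment 2: offset=6 data="iQjcB" -> buffer=???taQiQjcB
Fragment 3: offset=0 data="wei" -> buffer=weitaQiQjcB

Answer: weitaQiQjcB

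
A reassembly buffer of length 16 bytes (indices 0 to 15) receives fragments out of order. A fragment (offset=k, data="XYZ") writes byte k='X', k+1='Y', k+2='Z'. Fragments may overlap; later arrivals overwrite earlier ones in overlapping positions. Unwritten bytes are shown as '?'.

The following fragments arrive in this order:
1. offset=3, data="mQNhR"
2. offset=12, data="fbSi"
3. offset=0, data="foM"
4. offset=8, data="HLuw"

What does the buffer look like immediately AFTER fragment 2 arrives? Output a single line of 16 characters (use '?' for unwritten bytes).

Fragment 1: offset=3 data="mQNhR" -> buffer=???mQNhR????????
Fragment 2: offset=12 data="fbSi" -> buffer=???mQNhR????fbSi

Answer: ???mQNhR????fbSi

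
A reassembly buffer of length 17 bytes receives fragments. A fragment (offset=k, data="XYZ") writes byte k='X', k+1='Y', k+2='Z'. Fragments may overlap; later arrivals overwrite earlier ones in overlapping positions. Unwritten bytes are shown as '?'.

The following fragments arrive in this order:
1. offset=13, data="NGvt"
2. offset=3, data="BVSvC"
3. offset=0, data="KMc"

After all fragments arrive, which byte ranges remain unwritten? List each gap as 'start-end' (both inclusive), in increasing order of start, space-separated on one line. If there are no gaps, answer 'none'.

Answer: 8-12

Derivation:
Fragment 1: offset=13 len=4
Fragment 2: offset=3 len=5
Fragment 3: offset=0 len=3
Gaps: 8-12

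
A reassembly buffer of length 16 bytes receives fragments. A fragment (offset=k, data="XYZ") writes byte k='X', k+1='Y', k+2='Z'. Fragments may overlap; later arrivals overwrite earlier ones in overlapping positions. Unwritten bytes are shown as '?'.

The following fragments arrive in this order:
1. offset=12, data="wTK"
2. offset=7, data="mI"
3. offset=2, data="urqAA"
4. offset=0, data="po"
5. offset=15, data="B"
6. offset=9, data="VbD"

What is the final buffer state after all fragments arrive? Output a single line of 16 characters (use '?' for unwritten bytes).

Fragment 1: offset=12 data="wTK" -> buffer=????????????wTK?
Fragment 2: offset=7 data="mI" -> buffer=???????mI???wTK?
Fragment 3: offset=2 data="urqAA" -> buffer=??urqAAmI???wTK?
Fragment 4: offset=0 data="po" -> buffer=pourqAAmI???wTK?
Fragment 5: offset=15 data="B" -> buffer=pourqAAmI???wTKB
Fragment 6: offset=9 data="VbD" -> buffer=pourqAAmIVbDwTKB

Answer: pourqAAmIVbDwTKB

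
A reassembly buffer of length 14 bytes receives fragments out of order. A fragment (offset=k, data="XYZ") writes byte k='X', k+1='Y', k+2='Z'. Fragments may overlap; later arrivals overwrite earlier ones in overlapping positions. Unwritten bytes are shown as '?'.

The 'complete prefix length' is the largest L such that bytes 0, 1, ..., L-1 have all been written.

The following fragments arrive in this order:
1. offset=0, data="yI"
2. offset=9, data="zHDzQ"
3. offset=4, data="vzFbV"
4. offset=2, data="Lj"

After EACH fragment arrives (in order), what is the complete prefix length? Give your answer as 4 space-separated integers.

Fragment 1: offset=0 data="yI" -> buffer=yI???????????? -> prefix_len=2
Fragment 2: offset=9 data="zHDzQ" -> buffer=yI???????zHDzQ -> prefix_len=2
Fragment 3: offset=4 data="vzFbV" -> buffer=yI??vzFbVzHDzQ -> prefix_len=2
Fragment 4: offset=2 data="Lj" -> buffer=yILjvzFbVzHDzQ -> prefix_len=14

Answer: 2 2 2 14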